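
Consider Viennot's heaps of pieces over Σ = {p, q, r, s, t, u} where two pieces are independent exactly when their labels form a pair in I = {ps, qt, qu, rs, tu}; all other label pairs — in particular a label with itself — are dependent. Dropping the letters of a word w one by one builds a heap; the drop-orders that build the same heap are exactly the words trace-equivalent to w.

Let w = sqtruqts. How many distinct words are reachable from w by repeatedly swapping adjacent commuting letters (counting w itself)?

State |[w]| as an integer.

12

#0=s has no predecessor
#1=q depends on [0:s]
#2=t depends on [0:s]
#3=r depends on [1:q, 2:t]
#4=u depends on [3:r]
#5=q depends on [3:r]
#6=t depends on [3:r]
#7=s depends on [4:u, 5:q, 6:t]
sources: [0:s]
N(rest) = Σ N(rest − s) over sources s of rest; N(one piece) = 1:
  size 1 → [7]=1
  size 2 → [4,7]=1  [5,7]=1  [6,7]=1
  size 3 → [4,5,7]=2  [4,6,7]=2  [5,6,7]=2
  size 4 → [4,5,6,7]=6
  size 5 → [3,4,5,6,7]=6
  size 6 → [1,3,4,5,6,7]=6  [2,3,4,5,6,7]=6
  first=0(s) contributes 12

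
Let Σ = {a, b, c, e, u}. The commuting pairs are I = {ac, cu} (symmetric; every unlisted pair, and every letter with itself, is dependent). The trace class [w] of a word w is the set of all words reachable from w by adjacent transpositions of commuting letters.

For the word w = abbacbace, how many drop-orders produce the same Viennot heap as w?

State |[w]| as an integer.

4

0(a) covers ∅
1(b) covers 0:a
2(b) covers 1:b
3(a) covers 2:b
4(c) covers 2:b
5(b) covers 3:a, 4:c
6(a) covers 5:b
7(c) covers 5:b
8(e) covers 6:a, 7:c
floor of heap: 0:a
completions by unplaced set U, small U first (add the entries for U minus each lowest piece of U):
  |U|=1: {8}:1
  |U|=2: {6,8}:1  {7,8}:1
  |U|=3: {6,7,8}:2
  |U|=4: {5,6,7,8}:2
  |U|=5: {3,5,6,7,8}:2  {4,5,6,7,8}:2
  |U|=6: {3,4,5,6,7,8}:4
  |U|=7: {2,3,4,5,6,7,8}:4
  start at 0(a): 4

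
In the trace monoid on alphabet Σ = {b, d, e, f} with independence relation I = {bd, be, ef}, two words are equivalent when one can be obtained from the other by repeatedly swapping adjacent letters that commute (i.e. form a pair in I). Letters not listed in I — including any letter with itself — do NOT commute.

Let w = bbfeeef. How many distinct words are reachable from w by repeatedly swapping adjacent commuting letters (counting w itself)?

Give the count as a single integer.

piece 0:b — minimal
piece 1:b rests on {0:b}
piece 2:f rests on {1:b}
piece 3:e — minimal
piece 4:e rests on {3:e}
piece 5:e rests on {4:e}
piece 6:f rests on {2:f}
minimal pieces: {0:b, 3:e}
ways to finish when only these pieces remain (= sum over removing one remaining piece with nothing left below it):
  1 left: {5}→1  {6}→1
  2 left: {2,6}→1  {4,5}→1  {5,6}→2
  3 left: {1,2,6}→1  {2,5,6}→3  {3,4,5}→1  {4,5,6}→3
  4 left: {0,1,2,6}→1  {1,2,5,6}→4  {2,4,5,6}→6  {3,4,5,6}→4
  5 left: {0,1,2,5,6}→5  {1,2,4,5,6}→10  {2,3,4,5,6}→10
  placing 0:b first → 20 extensions
  placing 3:e first → 15 extensions
total linear extensions = 35

35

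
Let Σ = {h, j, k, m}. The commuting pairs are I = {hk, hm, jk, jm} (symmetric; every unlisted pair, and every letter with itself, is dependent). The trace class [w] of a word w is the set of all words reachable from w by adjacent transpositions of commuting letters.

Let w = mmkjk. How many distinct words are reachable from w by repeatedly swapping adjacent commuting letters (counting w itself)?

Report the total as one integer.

5

piece 0:m — minimal
piece 1:m rests on {0:m}
piece 2:k rests on {1:m}
piece 3:j — minimal
piece 4:k rests on {2:k}
minimal pieces: {0:m, 3:j}
ways to finish when only these pieces remain (= sum over removing one remaining piece with nothing left below it):
  1 left: {3}→1  {4}→1
  2 left: {2,4}→1  {3,4}→2
  3 left: {1,2,4}→1  {2,3,4}→3
  placing 0:m first → 4 extensions
  placing 3:j first → 1 extensions
total linear extensions = 5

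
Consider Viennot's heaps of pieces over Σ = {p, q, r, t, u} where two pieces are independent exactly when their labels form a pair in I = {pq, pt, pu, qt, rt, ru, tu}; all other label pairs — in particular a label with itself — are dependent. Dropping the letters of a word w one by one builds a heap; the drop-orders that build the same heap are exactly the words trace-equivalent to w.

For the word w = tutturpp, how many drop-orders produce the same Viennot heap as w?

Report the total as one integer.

#0=t has no predecessor
#1=u has no predecessor
#2=t depends on [0:t]
#3=t depends on [2:t]
#4=u depends on [1:u]
#5=r has no predecessor
#6=p depends on [5:r]
#7=p depends on [6:p]
sources: [0:t, 1:u, 5:r]
N(rest) = Σ N(rest − s) over sources s of rest; N(one piece) = 1:
  size 1 → [3]=1  [4]=1  [7]=1
  size 2 → [1,4]=1  [2,3]=1  [3,4]=2  [3,7]=2  [4,7]=2  [6,7]=1
  size 3 → [0,2,3]=1  [1,3,4]=3  [1,4,7]=3  [2,3,4]=3  [2,3,7]=3  [3,4,7]=6  [3,6,7]=3  [4,6,7]=3  [5,6,7]=1
  size 4 → [0,2,3,4]=4  [0,2,3,7]=4  [1,2,3,4]=6  [1,3,4,7]=12  [1,4,6,7]=6  [2,3,4,7]=12  [2,3,6,7]=6  [3,4,6,7]=12  [3,5,6,7]=4  [4,5,6,7]=4
  size 5 → [0,1,2,3,4]=10  [0,2,3,4,7]=20  [0,2,3,6,7]=10  [1,2,3,4,7]=30  [1,3,4,6,7]=30  [1,4,5,6,7]=10  [2,3,4,6,7]=30  [2,3,5,6,7]=10  [3,4,5,6,7]=20
  size 6 → [0,1,2,3,4,7]=60  [0,2,3,4,6,7]=60  [0,2,3,5,6,7]=20  [1,2,3,4,6,7]=90  [1,3,4,5,6,7]=60  [2,3,4,5,6,7]=60
  first=0(t) contributes 210
  first=1(u) contributes 140
  first=5(r) contributes 210
|[w]| = 560

560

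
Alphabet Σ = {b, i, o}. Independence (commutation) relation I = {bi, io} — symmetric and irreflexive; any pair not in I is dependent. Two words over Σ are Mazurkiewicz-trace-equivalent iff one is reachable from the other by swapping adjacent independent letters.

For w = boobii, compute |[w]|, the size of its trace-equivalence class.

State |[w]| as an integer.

15

#0=b has no predecessor
#1=o depends on [0:b]
#2=o depends on [1:o]
#3=b depends on [2:o]
#4=i has no predecessor
#5=i depends on [4:i]
sources: [0:b, 4:i]
N(rest) = Σ N(rest − s) over sources s of rest; N(one piece) = 1:
  size 1 → [3]=1  [5]=1
  size 2 → [2,3]=1  [3,5]=2  [4,5]=1
  size 3 → [1,2,3]=1  [2,3,5]=3  [3,4,5]=3
  size 4 → [0,1,2,3]=1  [1,2,3,5]=4  [2,3,4,5]=6
  first=0(b) contributes 10
  first=4(i) contributes 5
|[w]| = 15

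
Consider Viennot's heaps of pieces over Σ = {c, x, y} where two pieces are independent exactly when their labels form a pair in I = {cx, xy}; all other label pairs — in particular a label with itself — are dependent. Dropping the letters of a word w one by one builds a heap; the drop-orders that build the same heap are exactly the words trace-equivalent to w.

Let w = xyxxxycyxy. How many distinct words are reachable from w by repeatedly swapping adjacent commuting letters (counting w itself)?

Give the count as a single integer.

252

0(x) covers ∅
1(y) covers ∅
2(x) covers 0:x
3(x) covers 2:x
4(x) covers 3:x
5(y) covers 1:y
6(c) covers 5:y
7(y) covers 6:c
8(x) covers 4:x
9(y) covers 7:y
floor of heap: 0:x, 1:y
completions by unplaced set U, small U first (add the entries for U minus each lowest piece of U):
  |U|=1: {8}:1  {9}:1
  |U|=2: {4,8}:1  {7,9}:1  {8,9}:2
  |U|=3: {3,4,8}:1  {4,8,9}:3  {6,7,9}:1  {7,8,9}:3
  |U|=4: {2,3,4,8}:1  {3,4,8,9}:4  {4,7,8,9}:6  {5,6,7,9}:1  {6,7,8,9}:4
  |U|=5: {0,2,3,4,8}:1  {1,5,6,7,9}:1  {2,3,4,8,9}:5  {3,4,7,8,9}:10  {4,6,7,8,9}:10  {5,6,7,8,9}:5
  |U|=6: {0,2,3,4,8,9}:6  {1,5,6,7,8,9}:6  {2,3,4,7,8,9}:15  {3,4,6,7,8,9}:20  {4,5,6,7,8,9}:15
  |U|=7: {0,2,3,4,7,8,9}:21  {1,4,5,6,7,8,9}:21  {2,3,4,6,7,8,9}:35  {3,4,5,6,7,8,9}:35
  |U|=8: {0,2,3,4,6,7,8,9}:56  {1,3,4,5,6,7,8,9}:56  {2,3,4,5,6,7,8,9}:70
  start at 0(x): 126
  start at 1(y): 126
sum over floor = 252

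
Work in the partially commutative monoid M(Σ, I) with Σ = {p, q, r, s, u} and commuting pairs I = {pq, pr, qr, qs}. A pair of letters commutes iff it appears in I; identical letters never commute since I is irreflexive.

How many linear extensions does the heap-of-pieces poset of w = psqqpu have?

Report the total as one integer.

10

#0=p has no predecessor
#1=s depends on [0:p]
#2=q has no predecessor
#3=q depends on [2:q]
#4=p depends on [1:s]
#5=u depends on [3:q, 4:p]
sources: [0:p, 2:q]
N(rest) = Σ N(rest − s) over sources s of rest; N(one piece) = 1:
  size 1 → [5]=1
  size 2 → [3,5]=1  [4,5]=1
  size 3 → [1,4,5]=1  [2,3,5]=1  [3,4,5]=2
  size 4 → [0,1,4,5]=1  [1,3,4,5]=3  [2,3,4,5]=3
  first=0(p) contributes 6
  first=2(q) contributes 4
|[w]| = 10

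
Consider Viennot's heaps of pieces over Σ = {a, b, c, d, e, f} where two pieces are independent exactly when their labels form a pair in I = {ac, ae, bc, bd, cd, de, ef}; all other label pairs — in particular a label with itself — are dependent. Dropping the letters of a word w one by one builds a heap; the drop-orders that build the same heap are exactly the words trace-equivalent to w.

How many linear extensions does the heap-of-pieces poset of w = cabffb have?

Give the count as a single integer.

3

drop 0:c onto floor
drop 1:a onto floor
drop 2:b onto {1:a}
drop 3:f onto {0:c, 2:b}
drop 4:f onto {3:f}
drop 5:b onto {4:f}
ground layer = {0:c, 1:a}
drop-orders for the pieces not yet dropped (sum over which currently-grounded one goes next):
  1 to go: {5} 1
  2 to go: {4,5} 1
  3 to go: {3,4,5} 1
  4 to go: {0,3,4,5} 1  {2,3,4,5} 1
  if 0:c drops first: 1 orders
  if 1:a drops first: 2 orders
heap linearizations: 3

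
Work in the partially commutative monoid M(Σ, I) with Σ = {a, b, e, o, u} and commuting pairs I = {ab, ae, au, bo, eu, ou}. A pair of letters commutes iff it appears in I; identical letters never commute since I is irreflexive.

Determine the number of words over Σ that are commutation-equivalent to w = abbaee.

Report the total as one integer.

15

piece 0:a — minimal
piece 1:b — minimal
piece 2:b rests on {1:b}
piece 3:a rests on {0:a}
piece 4:e rests on {2:b}
piece 5:e rests on {4:e}
minimal pieces: {0:a, 1:b}
ways to finish when only these pieces remain (= sum over removing one remaining piece with nothing left below it):
  1 left: {3}→1  {5}→1
  2 left: {0,3}→1  {3,5}→2  {4,5}→1
  3 left: {0,3,5}→3  {2,4,5}→1  {3,4,5}→3
  4 left: {0,3,4,5}→6  {1,2,4,5}→1  {2,3,4,5}→4
  placing 0:a first → 5 extensions
  placing 1:b first → 10 extensions
total linear extensions = 15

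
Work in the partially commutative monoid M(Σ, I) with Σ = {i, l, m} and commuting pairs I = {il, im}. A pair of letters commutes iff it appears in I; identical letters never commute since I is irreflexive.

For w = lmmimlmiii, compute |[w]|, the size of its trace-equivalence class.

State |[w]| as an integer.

0(l) covers ∅
1(m) covers 0:l
2(m) covers 1:m
3(i) covers ∅
4(m) covers 2:m
5(l) covers 4:m
6(m) covers 5:l
7(i) covers 3:i
8(i) covers 7:i
9(i) covers 8:i
floor of heap: 0:l, 3:i
completions by unplaced set U, small U first (add the entries for U minus each lowest piece of U):
  |U|=1: {6}:1  {9}:1
  |U|=2: {5,6}:1  {6,9}:2  {8,9}:1
  |U|=3: {4,5,6}:1  {5,6,9}:3  {6,8,9}:3  {7,8,9}:1
  |U|=4: {2,4,5,6}:1  {3,7,8,9}:1  {4,5,6,9}:4  {5,6,8,9}:6  {6,7,8,9}:4
  |U|=5: {1,2,4,5,6}:1  {2,4,5,6,9}:5  {3,6,7,8,9}:5  {4,5,6,8,9}:10  {5,6,7,8,9}:10
  |U|=6: {0,1,2,4,5,6}:1  {1,2,4,5,6,9}:6  {2,4,5,6,8,9}:15  {3,5,6,7,8,9}:15  {4,5,6,7,8,9}:20
  |U|=7: {0,1,2,4,5,6,9}:7  {1,2,4,5,6,8,9}:21  {2,4,5,6,7,8,9}:35  {3,4,5,6,7,8,9}:35
  |U|=8: {0,1,2,4,5,6,8,9}:28  {1,2,4,5,6,7,8,9}:56  {2,3,4,5,6,7,8,9}:70
  start at 0(l): 126
  start at 3(i): 84
sum over floor = 210

210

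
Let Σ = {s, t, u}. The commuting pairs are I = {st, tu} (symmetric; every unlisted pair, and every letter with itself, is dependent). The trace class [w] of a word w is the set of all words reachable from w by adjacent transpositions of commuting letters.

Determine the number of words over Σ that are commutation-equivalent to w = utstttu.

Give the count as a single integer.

35

#0=u has no predecessor
#1=t has no predecessor
#2=s depends on [0:u]
#3=t depends on [1:t]
#4=t depends on [3:t]
#5=t depends on [4:t]
#6=u depends on [2:s]
sources: [0:u, 1:t]
N(rest) = Σ N(rest − s) over sources s of rest; N(one piece) = 1:
  size 1 → [5]=1  [6]=1
  size 2 → [2,6]=1  [4,5]=1  [5,6]=2
  size 3 → [0,2,6]=1  [2,5,6]=3  [3,4,5]=1  [4,5,6]=3
  size 4 → [0,2,5,6]=4  [1,3,4,5]=1  [2,4,5,6]=6  [3,4,5,6]=4
  size 5 → [0,2,4,5,6]=10  [1,3,4,5,6]=5  [2,3,4,5,6]=10
  first=0(u) contributes 15
  first=1(t) contributes 20
|[w]| = 35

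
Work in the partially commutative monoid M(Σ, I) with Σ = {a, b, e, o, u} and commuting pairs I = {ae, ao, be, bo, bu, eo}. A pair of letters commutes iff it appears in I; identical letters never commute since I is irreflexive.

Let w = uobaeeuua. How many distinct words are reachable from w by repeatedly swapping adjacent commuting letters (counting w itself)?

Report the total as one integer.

#0=u has no predecessor
#1=o depends on [0:u]
#2=b has no predecessor
#3=a depends on [0:u, 2:b]
#4=e depends on [0:u]
#5=e depends on [4:e]
#6=u depends on [1:o, 3:a, 5:e]
#7=u depends on [6:u]
#8=a depends on [7:u]
sources: [0:u, 2:b]
N(rest) = Σ N(rest − s) over sources s of rest; N(one piece) = 1:
  size 1 → [8]=1
  size 2 → [7,8]=1
  size 3 → [6,7,8]=1
  size 4 → [1,6,7,8]=1  [3,6,7,8]=1  [5,6,7,8]=1
  size 5 → [1,3,6,7,8]=2  [1,5,6,7,8]=2  [2,3,6,7,8]=1  [3,5,6,7,8]=2  [4,5,6,7,8]=1
  size 6 → [1,2,3,6,7,8]=3  [1,3,5,6,7,8]=6  [1,4,5,6,7,8]=3  [2,3,5,6,7,8]=3  [3,4,5,6,7,8]=3
  size 7 → [1,2,3,5,6,7,8]=12  [1,3,4,5,6,7,8]=12  [2,3,4,5,6,7,8]=6
  first=0(u) contributes 30
  first=2(b) contributes 12
|[w]| = 42

42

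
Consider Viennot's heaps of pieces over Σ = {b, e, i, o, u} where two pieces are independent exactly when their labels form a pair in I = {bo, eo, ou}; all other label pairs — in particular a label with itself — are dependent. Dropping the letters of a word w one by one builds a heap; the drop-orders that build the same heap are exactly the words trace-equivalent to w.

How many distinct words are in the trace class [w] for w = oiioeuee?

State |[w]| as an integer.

5

#0=o has no predecessor
#1=i depends on [0:o]
#2=i depends on [1:i]
#3=o depends on [2:i]
#4=e depends on [2:i]
#5=u depends on [4:e]
#6=e depends on [5:u]
#7=e depends on [6:e]
sources: [0:o]
N(rest) = Σ N(rest − s) over sources s of rest; N(one piece) = 1:
  size 1 → [3]=1  [7]=1
  size 2 → [3,7]=2  [6,7]=1
  size 3 → [3,6,7]=3  [5,6,7]=1
  size 4 → [3,5,6,7]=4  [4,5,6,7]=1
  size 5 → [3,4,5,6,7]=5
  size 6 → [2,3,4,5,6,7]=5
  first=0(o) contributes 5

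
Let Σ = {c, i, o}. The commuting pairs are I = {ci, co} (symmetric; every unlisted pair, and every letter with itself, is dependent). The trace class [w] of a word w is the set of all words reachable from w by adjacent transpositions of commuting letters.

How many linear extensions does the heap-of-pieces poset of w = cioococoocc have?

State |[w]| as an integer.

piece 0:c — minimal
piece 1:i — minimal
piece 2:o rests on {1:i}
piece 3:o rests on {2:o}
piece 4:c rests on {0:c}
piece 5:o rests on {3:o}
piece 6:c rests on {4:c}
piece 7:o rests on {5:o}
piece 8:o rests on {7:o}
piece 9:c rests on {6:c}
piece 10:c rests on {9:c}
minimal pieces: {0:c, 1:i}
ways to finish when only these pieces remain (= sum over removing one remaining piece with nothing left below it):
  1 left: {8}→1  {10}→1
  2 left: {7,8}→1  {8,10}→2  {9,10}→1
  3 left: {5,7,8}→1  {6,9,10}→1  {7,8,10}→3  {8,9,10}→3
  4 left: {3,5,7,8}→1  {4,6,9,10}→1  {5,7,8,10}→4  {6,8,9,10}→4  {7,8,9,10}→6
  5 left: {0,4,6,9,10}→1  {2,3,5,7,8}→1  {3,5,7,8,10}→5  {4,6,8,9,10}→5  {5,7,8,9,10}→10  {6,7,8,9,10}→10
  6 left: {0,4,6,8,9,10}→6  {1,2,3,5,7,8}→1  {2,3,5,7,8,10}→6  {3,5,7,8,9,10}→15  {4,6,7,8,9,10}→15  {5,6,7,8,9,10}→20
  7 left: {0,4,6,7,8,9,10}→21  {1,2,3,5,7,8,10}→7  {2,3,5,7,8,9,10}→21  {3,5,6,7,8,9,10}→35  {4,5,6,7,8,9,10}→35
  8 left: {0,4,5,6,7,8,9,10}→56  {1,2,3,5,7,8,9,10}→28  {2,3,5,6,7,8,9,10}→56  {3,4,5,6,7,8,9,10}→70
  9 left: {0,3,4,5,6,7,8,9,10}→126  {1,2,3,5,6,7,8,9,10}→84  {2,3,4,5,6,7,8,9,10}→126
  placing 0:c first → 210 extensions
  placing 1:i first → 252 extensions
total linear extensions = 462

462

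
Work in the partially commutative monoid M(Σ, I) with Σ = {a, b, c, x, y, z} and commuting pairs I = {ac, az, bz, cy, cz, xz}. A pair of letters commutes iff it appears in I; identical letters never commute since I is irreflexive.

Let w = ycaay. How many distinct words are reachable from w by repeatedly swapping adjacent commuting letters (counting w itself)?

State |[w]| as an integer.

#0=y has no predecessor
#1=c has no predecessor
#2=a depends on [0:y]
#3=a depends on [2:a]
#4=y depends on [3:a]
sources: [0:y, 1:c]
N(rest) = Σ N(rest − s) over sources s of rest; N(one piece) = 1:
  size 1 → [1]=1  [4]=1
  size 2 → [1,4]=2  [3,4]=1
  size 3 → [1,3,4]=3  [2,3,4]=1
  first=0(y) contributes 4
  first=1(c) contributes 1
|[w]| = 5

5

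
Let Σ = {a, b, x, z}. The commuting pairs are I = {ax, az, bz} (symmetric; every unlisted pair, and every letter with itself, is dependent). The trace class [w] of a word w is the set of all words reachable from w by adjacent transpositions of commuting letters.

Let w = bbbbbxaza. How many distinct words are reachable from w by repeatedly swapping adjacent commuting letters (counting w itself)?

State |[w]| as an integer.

6

drop 0:b onto floor
drop 1:b onto {0:b}
drop 2:b onto {1:b}
drop 3:b onto {2:b}
drop 4:b onto {3:b}
drop 5:x onto {4:b}
drop 6:a onto {4:b}
drop 7:z onto {5:x}
drop 8:a onto {6:a}
ground layer = {0:b}
drop-orders for the pieces not yet dropped (sum over which currently-grounded one goes next):
  1 to go: {7} 1  {8} 1
  2 to go: {5,7} 1  {6,8} 1  {7,8} 2
  3 to go: {5,7,8} 3  {6,7,8} 3
  4 to go: {5,6,7,8} 6
  5 to go: {4,5,6,7,8} 6
  6 to go: {3,4,5,6,7,8} 6
  7 to go: {2,3,4,5,6,7,8} 6
  if 0:b drops first: 6 orders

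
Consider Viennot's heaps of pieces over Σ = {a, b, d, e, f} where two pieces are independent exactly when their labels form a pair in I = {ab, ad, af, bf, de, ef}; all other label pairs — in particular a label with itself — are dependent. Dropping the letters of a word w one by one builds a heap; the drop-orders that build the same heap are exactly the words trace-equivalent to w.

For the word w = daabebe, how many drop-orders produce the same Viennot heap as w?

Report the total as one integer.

drop 0:d onto floor
drop 1:a onto floor
drop 2:a onto {1:a}
drop 3:b onto {0:d}
drop 4:e onto {2:a, 3:b}
drop 5:b onto {4:e}
drop 6:e onto {5:b}
ground layer = {0:d, 1:a}
drop-orders for the pieces not yet dropped (sum over which currently-grounded one goes next):
  1 to go: {6} 1
  2 to go: {5,6} 1
  3 to go: {4,5,6} 1
  4 to go: {2,4,5,6} 1  {3,4,5,6} 1
  5 to go: {0,3,4,5,6} 1  {1,2,4,5,6} 1  {2,3,4,5,6} 2
  if 0:d drops first: 3 orders
  if 1:a drops first: 3 orders
heap linearizations: 6

6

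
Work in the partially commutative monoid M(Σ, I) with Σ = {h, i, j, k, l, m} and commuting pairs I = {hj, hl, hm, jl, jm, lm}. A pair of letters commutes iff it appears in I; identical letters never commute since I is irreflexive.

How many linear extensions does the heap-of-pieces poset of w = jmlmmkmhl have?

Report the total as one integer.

0(j) covers ∅
1(m) covers ∅
2(l) covers ∅
3(m) covers 1:m
4(m) covers 3:m
5(k) covers 0:j, 2:l, 4:m
6(m) covers 5:k
7(h) covers 5:k
8(l) covers 5:k
floor of heap: 0:j, 1:m, 2:l
completions by unplaced set U, small U first (add the entries for U minus each lowest piece of U):
  |U|=1: {6}:1  {7}:1  {8}:1
  |U|=2: {6,7}:2  {6,8}:2  {7,8}:2
  |U|=3: {6,7,8}:6
  |U|=4: {5,6,7,8}:6
  |U|=5: {0,5,6,7,8}:6  {2,5,6,7,8}:6  {4,5,6,7,8}:6
  |U|=6: {0,2,5,6,7,8}:12  {0,4,5,6,7,8}:12  {2,4,5,6,7,8}:12  {3,4,5,6,7,8}:6
  |U|=7: {0,2,4,5,6,7,8}:36  {0,3,4,5,6,7,8}:18  {1,3,4,5,6,7,8}:6  {2,3,4,5,6,7,8}:18
  start at 0(j): 24
  start at 1(m): 72
  start at 2(l): 24
sum over floor = 120

120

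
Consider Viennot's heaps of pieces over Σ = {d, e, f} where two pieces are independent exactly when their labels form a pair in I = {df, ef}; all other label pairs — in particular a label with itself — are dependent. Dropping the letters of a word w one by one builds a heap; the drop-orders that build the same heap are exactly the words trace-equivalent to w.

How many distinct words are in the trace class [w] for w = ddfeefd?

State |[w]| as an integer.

21

#0=d has no predecessor
#1=d depends on [0:d]
#2=f has no predecessor
#3=e depends on [1:d]
#4=e depends on [3:e]
#5=f depends on [2:f]
#6=d depends on [4:e]
sources: [0:d, 2:f]
N(rest) = Σ N(rest − s) over sources s of rest; N(one piece) = 1:
  size 1 → [5]=1  [6]=1
  size 2 → [2,5]=1  [4,6]=1  [5,6]=2
  size 3 → [2,5,6]=3  [3,4,6]=1  [4,5,6]=3
  size 4 → [1,3,4,6]=1  [2,4,5,6]=6  [3,4,5,6]=4
  size 5 → [0,1,3,4,6]=1  [1,3,4,5,6]=5  [2,3,4,5,6]=10
  first=0(d) contributes 15
  first=2(f) contributes 6
|[w]| = 21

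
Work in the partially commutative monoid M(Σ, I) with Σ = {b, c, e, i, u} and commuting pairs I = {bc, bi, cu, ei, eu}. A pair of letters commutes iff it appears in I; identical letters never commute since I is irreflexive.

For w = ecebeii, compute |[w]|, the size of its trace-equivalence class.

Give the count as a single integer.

10

piece 0:e — minimal
piece 1:c rests on {0:e}
piece 2:e rests on {1:c}
piece 3:b rests on {2:e}
piece 4:e rests on {3:b}
piece 5:i rests on {1:c}
piece 6:i rests on {5:i}
minimal pieces: {0:e}
ways to finish when only these pieces remain (= sum over removing one remaining piece with nothing left below it):
  1 left: {4}→1  {6}→1
  2 left: {3,4}→1  {4,6}→2  {5,6}→1
  3 left: {2,3,4}→1  {3,4,6}→3  {4,5,6}→3
  4 left: {2,3,4,6}→4  {3,4,5,6}→6
  5 left: {2,3,4,5,6}→10
  placing 0:e first → 10 extensions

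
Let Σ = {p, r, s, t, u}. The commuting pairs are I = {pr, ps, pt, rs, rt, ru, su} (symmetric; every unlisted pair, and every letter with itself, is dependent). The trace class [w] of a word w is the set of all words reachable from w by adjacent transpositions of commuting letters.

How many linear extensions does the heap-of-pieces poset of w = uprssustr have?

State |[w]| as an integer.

720

0(u) covers ∅
1(p) covers 0:u
2(r) covers ∅
3(s) covers ∅
4(s) covers 3:s
5(u) covers 1:p
6(s) covers 4:s
7(t) covers 5:u, 6:s
8(r) covers 2:r
floor of heap: 0:u, 2:r, 3:s
completions by unplaced set U, small U first (add the entries for U minus each lowest piece of U):
  |U|=1: {7}:1  {8}:1
  |U|=2: {2,8}:1  {5,7}:1  {6,7}:1  {7,8}:2
  |U|=3: {1,5,7}:1  {2,7,8}:3  {4,6,7}:1  {5,6,7}:2  {5,7,8}:3  {6,7,8}:3
  |U|=4: {0,1,5,7}:1  {1,5,6,7}:3  {1,5,7,8}:4  {2,5,7,8}:6  {2,6,7,8}:6  {3,4,6,7}:1  {4,5,6,7}:3  {4,6,7,8}:4  {5,6,7,8}:8
  |U|=5: {0,1,5,6,7}:4  {0,1,5,7,8}:5  {1,2,5,7,8}:10  {1,4,5,6,7}:6  {1,5,6,7,8}:15  {2,4,6,7,8}:10  {2,5,6,7,8}:20  {3,4,5,6,7}:4  {3,4,6,7,8}:5  {4,5,6,7,8}:15
  |U|=6: {0,1,2,5,7,8}:15  {0,1,4,5,6,7}:10  {0,1,5,6,7,8}:24  {1,2,5,6,7,8}:45  {1,3,4,5,6,7}:10  {1,4,5,6,7,8}:36  {2,3,4,6,7,8}:15  {2,4,5,6,7,8}:45  {3,4,5,6,7,8}:24
  |U|=7: {0,1,2,5,6,7,8}:84  {0,1,3,4,5,6,7}:20  {0,1,4,5,6,7,8}:70  {1,2,4,5,6,7,8}:126  {1,3,4,5,6,7,8}:70  {2,3,4,5,6,7,8}:84
  start at 0(u): 280
  start at 2(r): 160
  start at 3(s): 280
sum over floor = 720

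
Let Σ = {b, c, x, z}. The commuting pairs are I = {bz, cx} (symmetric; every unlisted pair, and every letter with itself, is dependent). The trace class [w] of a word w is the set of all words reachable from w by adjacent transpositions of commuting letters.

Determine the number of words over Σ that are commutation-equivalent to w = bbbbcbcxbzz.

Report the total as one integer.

drop 0:b onto floor
drop 1:b onto {0:b}
drop 2:b onto {1:b}
drop 3:b onto {2:b}
drop 4:c onto {3:b}
drop 5:b onto {4:c}
drop 6:c onto {5:b}
drop 7:x onto {5:b}
drop 8:b onto {6:c, 7:x}
drop 9:z onto {6:c, 7:x}
drop 10:z onto {9:z}
ground layer = {0:b}
drop-orders for the pieces not yet dropped (sum over which currently-grounded one goes next):
  1 to go: {8} 1  {10} 1
  2 to go: {8,10} 2  {9,10} 1
  3 to go: {8,9,10} 3
  4 to go: {6,8,9,10} 3  {7,8,9,10} 3
  5 to go: {6,7,8,9,10} 6
  6 to go: {5,6,7,8,9,10} 6
  7 to go: {4,5,6,7,8,9,10} 6
  8 to go: {3,4,5,6,7,8,9,10} 6
  9 to go: {2,3,4,5,6,7,8,9,10} 6
  if 0:b drops first: 6 orders

6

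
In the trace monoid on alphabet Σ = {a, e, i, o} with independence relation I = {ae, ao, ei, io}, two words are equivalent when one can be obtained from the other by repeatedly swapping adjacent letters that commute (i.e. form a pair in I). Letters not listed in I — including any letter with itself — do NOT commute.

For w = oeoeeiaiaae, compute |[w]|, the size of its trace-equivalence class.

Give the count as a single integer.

462

drop 0:o onto floor
drop 1:e onto {0:o}
drop 2:o onto {1:e}
drop 3:e onto {2:o}
drop 4:e onto {3:e}
drop 5:i onto floor
drop 6:a onto {5:i}
drop 7:i onto {6:a}
drop 8:a onto {7:i}
drop 9:a onto {8:a}
drop 10:e onto {4:e}
ground layer = {0:o, 5:i}
drop-orders for the pieces not yet dropped (sum over which currently-grounded one goes next):
  1 to go: {9} 1  {10} 1
  2 to go: {4,10} 1  {8,9} 1  {9,10} 2
  3 to go: {3,4,10} 1  {4,9,10} 3  {7,8,9} 1  {8,9,10} 3
  4 to go: {2,3,4,10} 1  {3,4,9,10} 4  {4,8,9,10} 6  {6,7,8,9} 1  {7,8,9,10} 4
  5 to go: {1,2,3,4,10} 1  {2,3,4,9,10} 5  {3,4,8,9,10} 10  {4,7,8,9,10} 10  {5,6,7,8,9} 1  {6,7,8,9,10} 5
  6 to go: {0,1,2,3,4,10} 1  {1,2,3,4,9,10} 6  {2,3,4,8,9,10} 15  {3,4,7,8,9,10} 20  {4,6,7,8,9,10} 15  {5,6,7,8,9,10} 6
  7 to go: {0,1,2,3,4,9,10} 7  {1,2,3,4,8,9,10} 21  {2,3,4,7,8,9,10} 35  {3,4,6,7,8,9,10} 35  {4,5,6,7,8,9,10} 21
  8 to go: {0,1,2,3,4,8,9,10} 28  {1,2,3,4,7,8,9,10} 56  {2,3,4,6,7,8,9,10} 70  {3,4,5,6,7,8,9,10} 56
  9 to go: {0,1,2,3,4,7,8,9,10} 84  {1,2,3,4,6,7,8,9,10} 126  {2,3,4,5,6,7,8,9,10} 126
  if 0:o drops first: 252 orders
  if 5:i drops first: 210 orders
heap linearizations: 462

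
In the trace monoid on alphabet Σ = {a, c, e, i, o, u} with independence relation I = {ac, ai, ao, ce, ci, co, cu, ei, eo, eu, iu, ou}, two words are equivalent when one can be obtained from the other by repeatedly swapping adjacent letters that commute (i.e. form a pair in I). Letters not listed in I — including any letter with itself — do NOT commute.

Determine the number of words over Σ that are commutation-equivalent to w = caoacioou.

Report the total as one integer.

drop 0:c onto floor
drop 1:a onto floor
drop 2:o onto floor
drop 3:a onto {1:a}
drop 4:c onto {0:c}
drop 5:i onto {2:o}
drop 6:o onto {5:i}
drop 7:o onto {6:o}
drop 8:u onto {3:a}
ground layer = {0:c, 1:a, 2:o}
drop-orders for the pieces not yet dropped (sum over which currently-grounded one goes next):
  1 to go: {4} 1  {7} 1  {8} 1
  2 to go: {0,4} 1  {3,8} 1  {4,7} 2  {4,8} 2  {6,7} 1  {7,8} 2
  3 to go: {0,4,7} 3  {0,4,8} 3  {1,3,8} 1  {3,4,8} 3  {3,7,8} 3  {4,6,7} 3  {4,7,8} 6  {5,6,7} 1  {6,7,8} 3
  4 to go: {0,3,4,8} 6  {0,4,6,7} 6  {0,4,7,8} 12  {1,3,4,8} 4  {1,3,7,8} 4  {2,5,6,7} 1  {3,4,7,8} 12  {3,6,7,8} 6  {4,5,6,7} 4  {4,6,7,8} 12  {5,6,7,8} 4
  5 to go: {0,1,3,4,8} 10  {0,3,4,7,8} 30  {0,4,5,6,7} 10  {0,4,6,7,8} 30  {1,3,4,7,8} 20  {1,3,6,7,8} 10  {2,4,5,6,7} 5  {2,5,6,7,8} 5  {3,4,6,7,8} 30  {3,5,6,7,8} 10  {4,5,6,7,8} 20
  6 to go: {0,1,3,4,7,8} 60  {0,2,4,5,6,7} 15  {0,3,4,6,7,8} 90  {0,4,5,6,7,8} 60  {1,3,4,6,7,8} 60  {1,3,5,6,7,8} 20  {2,3,5,6,7,8} 15  {2,4,5,6,7,8} 30  {3,4,5,6,7,8} 60
  7 to go: {0,1,3,4,6,7,8} 210  {0,2,4,5,6,7,8} 105  {0,3,4,5,6,7,8} 210  {1,2,3,5,6,7,8} 35  {1,3,4,5,6,7,8} 140  {2,3,4,5,6,7,8} 105
  if 0:c drops first: 280 orders
  if 1:a drops first: 420 orders
  if 2:o drops first: 560 orders
heap linearizations: 1260

1260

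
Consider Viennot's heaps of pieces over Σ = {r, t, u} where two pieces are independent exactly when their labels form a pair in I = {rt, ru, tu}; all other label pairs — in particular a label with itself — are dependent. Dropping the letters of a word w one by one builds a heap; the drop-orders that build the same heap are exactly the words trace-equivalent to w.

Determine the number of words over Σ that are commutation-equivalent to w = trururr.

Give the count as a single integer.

piece 0:t — minimal
piece 1:r — minimal
piece 2:u — minimal
piece 3:r rests on {1:r}
piece 4:u rests on {2:u}
piece 5:r rests on {3:r}
piece 6:r rests on {5:r}
minimal pieces: {0:t, 1:r, 2:u}
ways to finish when only these pieces remain (= sum over removing one remaining piece with nothing left below it):
  1 left: {0}→1  {4}→1  {6}→1
  2 left: {0,4}→2  {0,6}→2  {2,4}→1  {4,6}→2  {5,6}→1
  3 left: {0,2,4}→3  {0,4,6}→6  {0,5,6}→3  {2,4,6}→3  {3,5,6}→1  {4,5,6}→3
  4 left: {0,2,4,6}→12  {0,3,5,6}→4  {0,4,5,6}→12  {1,3,5,6}→1  {2,4,5,6}→6  {3,4,5,6}→4
  5 left: {0,1,3,5,6}→5  {0,2,4,5,6}→30  {0,3,4,5,6}→20  {1,3,4,5,6}→5  {2,3,4,5,6}→10
  placing 0:t first → 15 extensions
  placing 1:r first → 60 extensions
  placing 2:u first → 30 extensions
total linear extensions = 105

105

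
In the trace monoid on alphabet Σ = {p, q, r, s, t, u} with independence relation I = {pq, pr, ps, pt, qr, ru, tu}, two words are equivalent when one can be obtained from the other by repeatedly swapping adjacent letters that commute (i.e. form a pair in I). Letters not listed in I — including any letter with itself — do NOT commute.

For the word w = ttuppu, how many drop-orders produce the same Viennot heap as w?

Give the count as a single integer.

15

#0=t has no predecessor
#1=t depends on [0:t]
#2=u has no predecessor
#3=p depends on [2:u]
#4=p depends on [3:p]
#5=u depends on [4:p]
sources: [0:t, 2:u]
N(rest) = Σ N(rest − s) over sources s of rest; N(one piece) = 1:
  size 1 → [1]=1  [5]=1
  size 2 → [0,1]=1  [1,5]=2  [4,5]=1
  size 3 → [0,1,5]=3  [1,4,5]=3  [3,4,5]=1
  size 4 → [0,1,4,5]=6  [1,3,4,5]=4  [2,3,4,5]=1
  first=0(t) contributes 5
  first=2(u) contributes 10
|[w]| = 15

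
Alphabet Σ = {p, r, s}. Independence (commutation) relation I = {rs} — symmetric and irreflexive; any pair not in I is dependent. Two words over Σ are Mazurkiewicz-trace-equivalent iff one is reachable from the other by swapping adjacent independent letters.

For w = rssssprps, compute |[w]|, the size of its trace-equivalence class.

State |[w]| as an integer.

5

piece 0:r — minimal
piece 1:s — minimal
piece 2:s rests on {1:s}
piece 3:s rests on {2:s}
piece 4:s rests on {3:s}
piece 5:p rests on {0:r, 4:s}
piece 6:r rests on {5:p}
piece 7:p rests on {6:r}
piece 8:s rests on {7:p}
minimal pieces: {0:r, 1:s}
ways to finish when only these pieces remain (= sum over removing one remaining piece with nothing left below it):
  1 left: {8}→1
  2 left: {7,8}→1
  3 left: {6,7,8}→1
  4 left: {5,6,7,8}→1
  5 left: {0,5,6,7,8}→1  {4,5,6,7,8}→1
  6 left: {0,4,5,6,7,8}→2  {3,4,5,6,7,8}→1
  7 left: {0,3,4,5,6,7,8}→3  {2,3,4,5,6,7,8}→1
  placing 0:r first → 1 extensions
  placing 1:s first → 4 extensions
total linear extensions = 5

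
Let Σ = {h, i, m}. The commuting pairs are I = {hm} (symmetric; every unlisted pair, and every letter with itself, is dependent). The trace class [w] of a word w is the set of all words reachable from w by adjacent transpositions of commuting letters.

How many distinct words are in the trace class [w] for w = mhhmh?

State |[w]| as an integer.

10

piece 0:m — minimal
piece 1:h — minimal
piece 2:h rests on {1:h}
piece 3:m rests on {0:m}
piece 4:h rests on {2:h}
minimal pieces: {0:m, 1:h}
ways to finish when only these pieces remain (= sum over removing one remaining piece with nothing left below it):
  1 left: {3}→1  {4}→1
  2 left: {0,3}→1  {2,4}→1  {3,4}→2
  3 left: {0,3,4}→3  {1,2,4}→1  {2,3,4}→3
  placing 0:m first → 4 extensions
  placing 1:h first → 6 extensions
total linear extensions = 10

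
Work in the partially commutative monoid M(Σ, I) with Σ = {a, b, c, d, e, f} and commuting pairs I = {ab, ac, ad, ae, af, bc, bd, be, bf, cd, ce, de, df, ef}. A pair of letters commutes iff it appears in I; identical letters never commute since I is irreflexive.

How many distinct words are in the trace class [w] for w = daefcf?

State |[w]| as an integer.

0(d) covers ∅
1(a) covers ∅
2(e) covers ∅
3(f) covers ∅
4(c) covers 3:f
5(f) covers 4:c
floor of heap: 0:d, 1:a, 2:e, 3:f
completions by unplaced set U, small U first (add the entries for U minus each lowest piece of U):
  |U|=1: {0}:1  {1}:1  {2}:1  {5}:1
  |U|=2: {0,1}:2  {0,2}:2  {0,5}:2  {1,2}:2  {1,5}:2  {2,5}:2  {4,5}:1
  |U|=3: {0,1,2}:6  {0,1,5}:6  {0,2,5}:6  {0,4,5}:3  {1,2,5}:6  {1,4,5}:3  {2,4,5}:3  {3,4,5}:1
  |U|=4: {0,1,2,5}:24  {0,1,4,5}:12  {0,2,4,5}:12  {0,3,4,5}:4  {1,2,4,5}:12  {1,3,4,5}:4  {2,3,4,5}:4
  start at 0(d): 20
  start at 1(a): 20
  start at 2(e): 20
  start at 3(f): 60
sum over floor = 120

120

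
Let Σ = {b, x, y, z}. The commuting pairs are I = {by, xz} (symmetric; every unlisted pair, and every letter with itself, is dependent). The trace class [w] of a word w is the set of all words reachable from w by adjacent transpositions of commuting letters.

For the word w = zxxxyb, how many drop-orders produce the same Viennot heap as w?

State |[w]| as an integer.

#0=z has no predecessor
#1=x has no predecessor
#2=x depends on [1:x]
#3=x depends on [2:x]
#4=y depends on [0:z, 3:x]
#5=b depends on [0:z, 3:x]
sources: [0:z, 1:x]
N(rest) = Σ N(rest − s) over sources s of rest; N(one piece) = 1:
  size 1 → [4]=1  [5]=1
  size 2 → [4,5]=2
  size 3 → [0,4,5]=2  [3,4,5]=2
  size 4 → [0,3,4,5]=4  [2,3,4,5]=2
  first=0(z) contributes 2
  first=1(x) contributes 6
|[w]| = 8

8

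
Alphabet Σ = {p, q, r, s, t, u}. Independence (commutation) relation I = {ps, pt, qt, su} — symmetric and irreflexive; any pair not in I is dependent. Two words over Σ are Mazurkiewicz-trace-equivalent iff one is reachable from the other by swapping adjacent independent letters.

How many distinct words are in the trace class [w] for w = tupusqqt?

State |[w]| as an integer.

#0=t has no predecessor
#1=u depends on [0:t]
#2=p depends on [1:u]
#3=u depends on [2:p]
#4=s depends on [0:t]
#5=q depends on [3:u, 4:s]
#6=q depends on [5:q]
#7=t depends on [3:u, 4:s]
sources: [0:t]
N(rest) = Σ N(rest − s) over sources s of rest; N(one piece) = 1:
  size 1 → [6]=1  [7]=1
  size 2 → [5,6]=1  [6,7]=2
  size 3 → [5,6,7]=3
  size 4 → [3,5,6,7]=3  [4,5,6,7]=3
  size 5 → [2,3,5,6,7]=3  [3,4,5,6,7]=6
  size 6 → [1,2,3,5,6,7]=3  [2,3,4,5,6,7]=9
  first=0(t) contributes 12

12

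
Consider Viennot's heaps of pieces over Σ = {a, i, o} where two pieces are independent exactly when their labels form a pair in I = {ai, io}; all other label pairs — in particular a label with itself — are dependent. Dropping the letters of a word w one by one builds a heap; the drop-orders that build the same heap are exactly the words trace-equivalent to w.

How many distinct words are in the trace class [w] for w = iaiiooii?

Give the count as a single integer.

56

piece 0:i — minimal
piece 1:a — minimal
piece 2:i rests on {0:i}
piece 3:i rests on {2:i}
piece 4:o rests on {1:a}
piece 5:o rests on {4:o}
piece 6:i rests on {3:i}
piece 7:i rests on {6:i}
minimal pieces: {0:i, 1:a}
ways to finish when only these pieces remain (= sum over removing one remaining piece with nothing left below it):
  1 left: {5}→1  {7}→1
  2 left: {4,5}→1  {5,7}→2  {6,7}→1
  3 left: {1,4,5}→1  {3,6,7}→1  {4,5,7}→3  {5,6,7}→3
  4 left: {1,4,5,7}→4  {2,3,6,7}→1  {3,5,6,7}→4  {4,5,6,7}→6
  5 left: {0,2,3,6,7}→1  {1,4,5,6,7}→10  {2,3,5,6,7}→5  {3,4,5,6,7}→10
  6 left: {0,2,3,5,6,7}→6  {1,3,4,5,6,7}→20  {2,3,4,5,6,7}→15
  placing 0:i first → 35 extensions
  placing 1:a first → 21 extensions
total linear extensions = 56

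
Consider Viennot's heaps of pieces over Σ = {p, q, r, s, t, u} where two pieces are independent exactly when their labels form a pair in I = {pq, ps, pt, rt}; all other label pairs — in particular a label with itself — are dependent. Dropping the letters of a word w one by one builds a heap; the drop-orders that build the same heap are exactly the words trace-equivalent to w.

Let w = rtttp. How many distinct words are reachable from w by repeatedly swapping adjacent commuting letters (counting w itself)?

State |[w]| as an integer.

#0=r has no predecessor
#1=t has no predecessor
#2=t depends on [1:t]
#3=t depends on [2:t]
#4=p depends on [0:r]
sources: [0:r, 1:t]
N(rest) = Σ N(rest − s) over sources s of rest; N(one piece) = 1:
  size 1 → [3]=1  [4]=1
  size 2 → [0,4]=1  [2,3]=1  [3,4]=2
  size 3 → [0,3,4]=3  [1,2,3]=1  [2,3,4]=3
  first=0(r) contributes 4
  first=1(t) contributes 6
|[w]| = 10

10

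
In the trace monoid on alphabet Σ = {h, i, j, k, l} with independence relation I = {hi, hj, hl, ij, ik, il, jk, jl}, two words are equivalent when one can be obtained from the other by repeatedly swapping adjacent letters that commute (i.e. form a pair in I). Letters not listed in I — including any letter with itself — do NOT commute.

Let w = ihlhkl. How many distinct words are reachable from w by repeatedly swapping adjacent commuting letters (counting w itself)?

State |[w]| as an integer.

piece 0:i — minimal
piece 1:h — minimal
piece 2:l — minimal
piece 3:h rests on {1:h}
piece 4:k rests on {2:l, 3:h}
piece 5:l rests on {4:k}
minimal pieces: {0:i, 1:h, 2:l}
ways to finish when only these pieces remain (= sum over removing one remaining piece with nothing left below it):
  1 left: {0}→1  {5}→1
  2 left: {0,5}→2  {4,5}→1
  3 left: {0,4,5}→3  {2,4,5}→1  {3,4,5}→1
  4 left: {0,2,4,5}→4  {0,3,4,5}→4  {1,3,4,5}→1  {2,3,4,5}→2
  placing 0:i first → 3 extensions
  placing 1:h first → 10 extensions
  placing 2:l first → 5 extensions
total linear extensions = 18

18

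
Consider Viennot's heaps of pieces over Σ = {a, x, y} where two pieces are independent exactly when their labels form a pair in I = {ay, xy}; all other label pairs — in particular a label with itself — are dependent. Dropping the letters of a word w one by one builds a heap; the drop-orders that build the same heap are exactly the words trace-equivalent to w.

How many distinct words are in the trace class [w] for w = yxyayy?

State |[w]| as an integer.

0(y) covers ∅
1(x) covers ∅
2(y) covers 0:y
3(a) covers 1:x
4(y) covers 2:y
5(y) covers 4:y
floor of heap: 0:y, 1:x
completions by unplaced set U, small U first (add the entries for U minus each lowest piece of U):
  |U|=1: {3}:1  {5}:1
  |U|=2: {1,3}:1  {3,5}:2  {4,5}:1
  |U|=3: {1,3,5}:3  {2,4,5}:1  {3,4,5}:3
  |U|=4: {0,2,4,5}:1  {1,3,4,5}:6  {2,3,4,5}:4
  start at 0(y): 10
  start at 1(x): 5
sum over floor = 15

15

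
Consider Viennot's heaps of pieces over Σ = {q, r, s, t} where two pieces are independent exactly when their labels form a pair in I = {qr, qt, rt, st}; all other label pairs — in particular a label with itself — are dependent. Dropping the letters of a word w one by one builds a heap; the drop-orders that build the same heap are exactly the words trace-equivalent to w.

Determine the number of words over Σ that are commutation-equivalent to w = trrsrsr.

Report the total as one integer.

#0=t has no predecessor
#1=r has no predecessor
#2=r depends on [1:r]
#3=s depends on [2:r]
#4=r depends on [3:s]
#5=s depends on [4:r]
#6=r depends on [5:s]
sources: [0:t, 1:r]
N(rest) = Σ N(rest − s) over sources s of rest; N(one piece) = 1:
  size 1 → [0]=1  [6]=1
  size 2 → [0,6]=2  [5,6]=1
  size 3 → [0,5,6]=3  [4,5,6]=1
  size 4 → [0,4,5,6]=4  [3,4,5,6]=1
  size 5 → [0,3,4,5,6]=5  [2,3,4,5,6]=1
  first=0(t) contributes 1
  first=1(r) contributes 6
|[w]| = 7

7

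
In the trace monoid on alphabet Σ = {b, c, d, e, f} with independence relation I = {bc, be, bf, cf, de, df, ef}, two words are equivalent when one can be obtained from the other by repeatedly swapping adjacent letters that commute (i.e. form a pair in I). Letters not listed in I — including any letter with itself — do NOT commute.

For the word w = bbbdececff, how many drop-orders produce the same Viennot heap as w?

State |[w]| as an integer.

225

drop 0:b onto floor
drop 1:b onto {0:b}
drop 2:b onto {1:b}
drop 3:d onto {2:b}
drop 4:e onto floor
drop 5:c onto {3:d, 4:e}
drop 6:e onto {5:c}
drop 7:c onto {6:e}
drop 8:f onto floor
drop 9:f onto {8:f}
ground layer = {0:b, 4:e, 8:f}
drop-orders for the pieces not yet dropped (sum over which currently-grounded one goes next):
  1 to go: {7} 1  {9} 1
  2 to go: {6,7} 1  {7,9} 2  {8,9} 1
  3 to go: {5,6,7} 1  {6,7,9} 3  {7,8,9} 3
  4 to go: {3,5,6,7} 1  {4,5,6,7} 1  {5,6,7,9} 4  {6,7,8,9} 6
  5 to go: {2,3,5,6,7} 1  {3,4,5,6,7} 2  {3,5,6,7,9} 5  {4,5,6,7,9} 5  {5,6,7,8,9} 10
  6 to go: {1,2,3,5,6,7} 1  {2,3,4,5,6,7} 3  {2,3,5,6,7,9} 6  {3,4,5,6,7,9} 12  {3,5,6,7,8,9} 15  {4,5,6,7,8,9} 15
  7 to go: {0,1,2,3,5,6,7} 1  {1,2,3,4,5,6,7} 4  {1,2,3,5,6,7,9} 7  {2,3,4,5,6,7,9} 21  {2,3,5,6,7,8,9} 21  {3,4,5,6,7,8,9} 42
  8 to go: {0,1,2,3,4,5,6,7} 5  {0,1,2,3,5,6,7,9} 8  {1,2,3,4,5,6,7,9} 32  {1,2,3,5,6,7,8,9} 28  {2,3,4,5,6,7,8,9} 84
  if 0:b drops first: 144 orders
  if 4:e drops first: 36 orders
  if 8:f drops first: 45 orders
heap linearizations: 225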